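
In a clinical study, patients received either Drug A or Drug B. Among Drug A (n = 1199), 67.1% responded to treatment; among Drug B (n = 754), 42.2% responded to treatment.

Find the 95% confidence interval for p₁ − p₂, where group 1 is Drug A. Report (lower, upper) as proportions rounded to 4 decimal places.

The two standard errors are √(0.6710×0.3290/1199) = 0.01357 and √(0.4220×0.5780/754) = 0.01799.
Because the samples are independent, SE_diff = √(0.01357² + 0.01799²) = 0.02253.
Using z* = 1.960 for 95%, ME = 1.960 × 0.02253 = 0.04416.
p̂₁ − p̂₂ = 0.2490; interval 0.2490 ± 0.04416 gives (0.2048, 0.2932).

(0.2048, 0.2932)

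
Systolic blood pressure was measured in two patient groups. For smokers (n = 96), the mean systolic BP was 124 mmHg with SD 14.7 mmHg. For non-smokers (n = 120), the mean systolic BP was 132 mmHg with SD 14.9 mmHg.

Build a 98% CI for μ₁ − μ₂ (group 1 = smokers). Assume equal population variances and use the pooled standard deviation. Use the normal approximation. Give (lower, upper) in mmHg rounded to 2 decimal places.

s_p = √[((n₁−1)s₁² + (n₂−1)s₂²)/(n₁+n₂−2)] = √[(95·14.7² + 119·14.9²)/214] = 14.8115.
SE = 14.8115·√(1/96 + 1/120) = 2.0281.
With z* = 2.326, margin = 2.326 × 2.0281 = 4.7174.
x̄₁ − x̄₂ = 124 − 132 = -8.0000; interval -8.0000 ± 4.7174 = (-12.72, -3.28).

(-12.72, -3.28)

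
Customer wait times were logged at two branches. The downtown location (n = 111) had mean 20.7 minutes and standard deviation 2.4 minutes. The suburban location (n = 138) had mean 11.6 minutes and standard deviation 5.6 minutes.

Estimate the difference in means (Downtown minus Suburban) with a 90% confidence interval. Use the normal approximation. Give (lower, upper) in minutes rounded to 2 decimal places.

Per-group SEs: s₁/√n₁ = 2.4/√111 = 0.2278, s₂/√n₂ = 5.6/√138 = 0.4767.
Unpooled SE of the difference: √(0.05189284 + 0.22724289) = 0.5283.
Margin of error = z* · SE = 1.645 × 0.5283 = 0.8691.
x̄₁ − x̄₂ = 20.7 − 11.6 = 9.1000.
CI: 9.1000 ± 0.8691 = (8.23, 9.97).

(8.23, 9.97)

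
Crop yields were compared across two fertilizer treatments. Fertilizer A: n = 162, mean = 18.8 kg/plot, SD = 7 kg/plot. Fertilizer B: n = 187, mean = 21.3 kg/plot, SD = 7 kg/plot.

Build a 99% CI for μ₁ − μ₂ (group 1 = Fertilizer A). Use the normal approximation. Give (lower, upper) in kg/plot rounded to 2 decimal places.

Standard errors of each mean: 7/√162 = 0.5500 and 7/√187 = 0.5119.
SE(x̄₁ − x̄₂) = √(0.5500² + 0.5119²) = 0.7514 for independent samples with unequal variances.
With z* = 2.576, the margin is 2.576 × 0.7514 = 1.9356.
x̄₁ − x̄₂ = 18.8 − 21.3 = -2.5000; the interval is -2.5000 ± 1.9356 = (-4.44, -0.56).

(-4.44, -0.56)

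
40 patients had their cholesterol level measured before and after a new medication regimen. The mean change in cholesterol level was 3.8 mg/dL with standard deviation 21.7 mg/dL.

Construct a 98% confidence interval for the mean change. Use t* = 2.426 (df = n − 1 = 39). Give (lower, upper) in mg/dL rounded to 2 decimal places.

(-4.52, 12.12)

Paired design: SE = s_d/√n = 21.7/√40 = 3.4311.
t* = 2.426; margin of error = 2.426 × 3.4311 = 8.3238.
3.8 ± 8.3238 → (-4.52, 12.12).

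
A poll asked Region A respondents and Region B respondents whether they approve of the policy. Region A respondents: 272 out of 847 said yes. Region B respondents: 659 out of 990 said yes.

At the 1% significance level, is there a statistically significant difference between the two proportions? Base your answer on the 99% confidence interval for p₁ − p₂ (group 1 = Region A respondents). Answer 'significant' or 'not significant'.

p̂₁ = 272/847 = 0.3211 and p̂₂ = 659/990 = 0.6657.
SE₁ = √(p̂₁(1−p̂₁)/n₁) = √(0.3211·0.6789/847) = 0.01604; SE₂ = √(0.6657·0.3343/990) = 0.01499.
Independent samples: SE of the difference = √(SE₁² + SE₂²) = √(0.0002572816 + 0.0002247001) = 0.02195.
z* for 99% confidence is 2.576, so the margin of error is 2.576 × 0.02195 = 0.05654.
Point estimate p̂₁ − p̂₂ = 0.3211 − 0.6657 = -0.3446.
-0.3446 ± 0.05654 → (-0.40114, -0.28806).
The interval (-0.40114, -0.28806) does not contain 0, so the difference is significant.

significant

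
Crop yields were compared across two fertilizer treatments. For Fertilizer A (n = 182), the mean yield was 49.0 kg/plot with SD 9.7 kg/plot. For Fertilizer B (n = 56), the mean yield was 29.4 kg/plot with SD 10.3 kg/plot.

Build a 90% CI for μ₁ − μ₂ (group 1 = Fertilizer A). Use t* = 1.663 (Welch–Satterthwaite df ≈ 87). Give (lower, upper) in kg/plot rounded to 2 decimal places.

SE₁ = s₁/√n₁ = 9.7/√182 = 0.7190; SE₂ = 10.3/√56 = 1.3764.
Independent samples, unequal variances: SE_diff = √(SE₁² + SE₂²) = √(0.516961 + 1.89447696) = 1.5529.
t* = 1.663, so margin of error = 1.663 × 1.5529 = 2.5825.
Difference in means = 49.0 − 29.4 = 19.6000.
19.6000 ± 2.5825 → (17.02, 22.18).

(17.02, 22.18)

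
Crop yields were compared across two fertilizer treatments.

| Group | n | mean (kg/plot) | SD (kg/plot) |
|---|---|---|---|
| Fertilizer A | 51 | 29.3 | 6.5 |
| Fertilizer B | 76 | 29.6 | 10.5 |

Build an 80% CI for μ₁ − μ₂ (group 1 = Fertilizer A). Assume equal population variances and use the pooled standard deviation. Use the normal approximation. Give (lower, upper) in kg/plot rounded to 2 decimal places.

(-2.41, 1.81)

s_p = √[((n₁−1)s₁² + (n₂−1)s₂²)/(n₁+n₂−2)] = √[(50·6.5² + 75·10.5²)/125] = 9.1132.
SE = 9.1132·√(1/51 + 1/76) = 1.6496.
With z* = 1.282, margin = 1.282 × 1.6496 = 2.1148.
x̄₁ − x̄₂ = 29.3 − 29.6 = -0.3000; interval -0.3000 ± 2.1148 = (-2.41, 1.81).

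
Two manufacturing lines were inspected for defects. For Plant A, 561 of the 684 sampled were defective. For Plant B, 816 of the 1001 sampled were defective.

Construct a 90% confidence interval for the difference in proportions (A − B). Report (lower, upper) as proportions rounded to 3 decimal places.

p̂₁ = 561/684 = 0.8202 and p̂₂ = 816/1001 = 0.8152.
SE₁ = √(p̂₁(1−p̂₁)/n₁) = √(0.8202·0.1798/684) = 0.01468; SE₂ = √(0.8152·0.1848/1001) = 0.01227.
Independent samples: SE of the difference = √(SE₁² + SE₂²) = √(0.0002155024 + 0.0001505529) = 0.01913.
z* for 90% confidence is 1.645, so the margin of error is 1.645 × 0.01913 = 0.03147.
Point estimate p̂₁ − p̂₂ = 0.8202 − 0.8152 = 0.0050.
0.0050 ± 0.03147 → (-0.026, 0.036).

(-0.026, 0.036)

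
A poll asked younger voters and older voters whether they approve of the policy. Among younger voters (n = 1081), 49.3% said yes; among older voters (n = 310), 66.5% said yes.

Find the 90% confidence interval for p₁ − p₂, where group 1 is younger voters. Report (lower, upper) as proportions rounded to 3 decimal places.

(-0.223, -0.121)

SE₁ = √(p̂₁(1−p̂₁)/n₁) = √(0.4930·0.5070/1081) = 0.01521; SE₂ = √(0.6650·0.3350/310) = 0.02681.
Independent samples: SE of the difference = √(SE₁² + SE₂²) = √(0.0002313441 + 0.0007187761) = 0.03082.
z* for 90% confidence is 1.645, so the margin of error is 1.645 × 0.03082 = 0.05070.
Point estimate p̂₁ − p̂₂ = 0.4930 − 0.6650 = -0.1720.
-0.1720 ± 0.05070 → (-0.223, -0.121).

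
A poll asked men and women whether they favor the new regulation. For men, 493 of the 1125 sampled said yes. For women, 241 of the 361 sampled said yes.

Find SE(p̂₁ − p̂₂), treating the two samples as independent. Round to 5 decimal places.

0.02887

Sample proportions: 493/1125 = 0.4382, 241/361 = 0.6676.
Each SE is √(p̂(1−p̂)/n): √(0.4382·0.5618/1125) = 0.01479 and √(0.6676·0.3324/361) = 0.02479.
SE(p̂₁ − p̂₂) = √(SE₁² + SE₂²) = √(0.0002187441 + 0.0006145441) = 0.02887, since the two samples are independent.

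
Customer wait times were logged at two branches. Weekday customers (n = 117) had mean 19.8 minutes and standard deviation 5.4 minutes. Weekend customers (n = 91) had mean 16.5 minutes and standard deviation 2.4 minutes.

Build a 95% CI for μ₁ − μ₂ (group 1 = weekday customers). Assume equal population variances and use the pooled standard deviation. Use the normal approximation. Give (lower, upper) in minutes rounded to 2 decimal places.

s_p = √[((n₁−1)s₁² + (n₂−1)s₂²)/(n₁+n₂−2)] = √[(116·5.4² + 90·2.4²)/206] = 4.3516.
SE = 4.3516·√(1/117 + 1/91) = 0.6082.
With z* = 1.960, margin = 1.960 × 0.6082 = 1.1921.
x̄₁ − x̄₂ = 19.8 − 16.5 = 3.3000; interval 3.3000 ± 1.1921 = (2.11, 4.49).

(2.11, 4.49)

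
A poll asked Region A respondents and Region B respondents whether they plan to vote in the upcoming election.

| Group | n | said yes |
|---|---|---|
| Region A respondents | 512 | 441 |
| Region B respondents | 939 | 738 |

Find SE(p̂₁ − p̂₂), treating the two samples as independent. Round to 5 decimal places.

p̂₁ = 441/512 = 0.8613 and p̂₂ = 738/939 = 0.7859.
SE₁ = √(p̂₁(1−p̂₁)/n₁) = √(0.8613·0.1387/512) = 0.01527; SE₂ = √(0.7859·0.2141/939) = 0.01339.
Independent samples: SE of the difference = √(SE₁² + SE₂²) = √(0.0002331729 + 0.0001792921) = 0.02031.

0.02031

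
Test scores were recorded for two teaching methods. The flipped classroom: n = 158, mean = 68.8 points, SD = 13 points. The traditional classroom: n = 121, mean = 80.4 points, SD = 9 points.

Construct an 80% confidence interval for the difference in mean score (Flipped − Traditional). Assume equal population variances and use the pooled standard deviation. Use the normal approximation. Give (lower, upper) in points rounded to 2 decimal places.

(-13.37, -9.83)

Pooled variance s_p² = [157·13² + 120·9²] / (158+121−2) = 130.8773, so s_p = 11.4402.
SE_diff = s_p·√(1/n₁ + 1/n₂) = 11.4402·√(1/158 + 1/121) = 1.3820.
z* = 1.282; margin = 1.282 × 1.3820 = 1.7717.
Difference = 68.8 − 80.4 = -11.6000.
-11.6000 ± 1.7717 → (-13.37, -9.83).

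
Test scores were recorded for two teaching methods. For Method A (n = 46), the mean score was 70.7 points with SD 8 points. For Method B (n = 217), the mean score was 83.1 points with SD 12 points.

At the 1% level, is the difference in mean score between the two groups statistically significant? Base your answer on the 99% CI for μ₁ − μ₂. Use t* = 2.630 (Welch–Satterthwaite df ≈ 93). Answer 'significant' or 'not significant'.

Per-group SEs: s₁/√n₁ = 8/√46 = 1.1795, s₂/√n₂ = 12/√217 = 0.8146.
Unpooled SE of the difference: √(1.39122025 + 0.66357316) = 1.4335.
Margin of error = t* · SE = 2.630 × 1.4335 = 3.7701.
x̄₁ − x̄₂ = 70.7 − 83.1 = -12.4000.
CI: -12.4000 ± 3.7701 = (-16.1701, -8.6299).
The interval (-16.1701, -8.6299) does not contain 0, so the difference is significant.

significant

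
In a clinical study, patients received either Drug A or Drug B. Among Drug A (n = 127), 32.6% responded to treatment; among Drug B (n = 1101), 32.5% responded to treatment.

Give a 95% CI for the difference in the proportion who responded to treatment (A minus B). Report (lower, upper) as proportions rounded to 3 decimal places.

(-0.085, 0.087)

SE₁ = √(p̂₁(1−p̂₁)/n₁) = √(0.3260·0.6740/127) = 0.04159; SE₂ = √(0.3250·0.6750/1101) = 0.01412.
Independent samples: SE of the difference = √(SE₁² + SE₂²) = √(0.0017297281 + 0.0001993744) = 0.04392.
z* for 95% confidence is 1.960, so the margin of error is 1.960 × 0.04392 = 0.08608.
Point estimate p̂₁ − p̂₂ = 0.3260 − 0.3250 = 0.0010.
0.0010 ± 0.08608 → (-0.085, 0.087).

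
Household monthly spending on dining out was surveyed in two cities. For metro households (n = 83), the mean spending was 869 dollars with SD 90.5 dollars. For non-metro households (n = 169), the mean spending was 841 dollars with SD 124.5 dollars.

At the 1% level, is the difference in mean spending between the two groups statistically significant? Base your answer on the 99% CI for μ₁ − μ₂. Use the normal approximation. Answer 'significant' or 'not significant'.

Standard errors of each mean: 90.5/√83 = 9.9337 and 124.5/√169 = 9.5769.
SE(x̄₁ − x̄₂) = √(9.9337² + 9.5769²) = 13.7984 for independent samples with unequal variances.
With z* = 2.576, the margin is 2.576 × 13.7984 = 35.5447.
x̄₁ − x̄₂ = 869 − 841 = 28.0000; the interval is 28.0000 ± 35.5447 = (-7.5447, 63.5447).
The interval (-7.5447, 63.5447) contains 0, so the difference is not significant.

not significant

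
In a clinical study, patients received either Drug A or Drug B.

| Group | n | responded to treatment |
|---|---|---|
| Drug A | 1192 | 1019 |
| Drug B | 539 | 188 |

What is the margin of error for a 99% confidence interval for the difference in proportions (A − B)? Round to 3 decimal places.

Sample proportions: 1019/1192 = 0.8549, 188/539 = 0.3488.
Each SE is √(p̂(1−p̂)/n): √(0.8549·0.1451/1192) = 0.01020 and √(0.3488·0.6512/539) = 0.02053.
SE(p̂₁ − p̂₂) = √(SE₁² + SE₂²) = √(0.00010404 + 0.0004214809) = 0.02292, since the two samples are independent.
At 99% confidence z* = 2.576; margin = 2.576 × 0.02292 = 0.05904.

0.059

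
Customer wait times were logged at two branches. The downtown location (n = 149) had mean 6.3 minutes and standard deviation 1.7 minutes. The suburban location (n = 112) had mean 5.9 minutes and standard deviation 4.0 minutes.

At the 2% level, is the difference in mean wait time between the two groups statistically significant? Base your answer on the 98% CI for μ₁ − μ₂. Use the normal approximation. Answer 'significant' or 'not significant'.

not significant

Per-group SEs: s₁/√n₁ = 1.7/√149 = 0.1393, s₂/√n₂ = 4.0/√112 = 0.3780.
Unpooled SE of the difference: √(0.01940449 + 0.142884) = 0.4029.
Margin of error = z* · SE = 2.326 × 0.4029 = 0.9371.
x̄₁ − x̄₂ = 6.3 − 5.9 = 0.4000.
CI: 0.4000 ± 0.9371 = (-0.5371, 1.3371).
The interval (-0.5371, 1.3371) contains 0, so the difference is not significant.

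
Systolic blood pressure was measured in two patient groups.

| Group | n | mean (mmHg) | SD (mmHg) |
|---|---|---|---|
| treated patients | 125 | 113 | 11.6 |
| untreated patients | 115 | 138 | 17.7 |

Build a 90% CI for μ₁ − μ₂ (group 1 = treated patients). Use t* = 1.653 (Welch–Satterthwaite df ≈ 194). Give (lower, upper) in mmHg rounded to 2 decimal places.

Standard errors of each mean: 11.6/√125 = 1.0375 and 17.7/√115 = 1.6505.
SE(x̄₁ − x̄₂) = √(1.0375² + 1.6505²) = 1.9495 for independent samples with unequal variances.
With t* = 1.653, the margin is 1.653 × 1.9495 = 3.2225.
x̄₁ − x̄₂ = 113 − 138 = -25.0000; the interval is -25.0000 ± 3.2225 = (-28.22, -21.78).

(-28.22, -21.78)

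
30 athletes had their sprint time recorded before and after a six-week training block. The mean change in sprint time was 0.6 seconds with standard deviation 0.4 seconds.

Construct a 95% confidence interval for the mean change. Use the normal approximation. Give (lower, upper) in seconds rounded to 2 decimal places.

(0.46, 0.74)

Paired design: SE = s_d/√n = 0.4/√30 = 0.0730.
z* = 1.960; margin of error = 1.960 × 0.0730 = 0.1431.
0.6 ± 0.1431 → (0.46, 0.74).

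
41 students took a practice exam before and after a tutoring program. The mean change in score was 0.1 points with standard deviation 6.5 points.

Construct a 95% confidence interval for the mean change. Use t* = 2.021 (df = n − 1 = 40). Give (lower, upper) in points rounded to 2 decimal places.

Paired design: SE = s_d/√n = 6.5/√41 = 1.0151.
t* = 2.021; margin of error = 2.021 × 1.0151 = 2.0515.
0.1 ± 2.0515 → (-1.95, 2.15).

(-1.95, 2.15)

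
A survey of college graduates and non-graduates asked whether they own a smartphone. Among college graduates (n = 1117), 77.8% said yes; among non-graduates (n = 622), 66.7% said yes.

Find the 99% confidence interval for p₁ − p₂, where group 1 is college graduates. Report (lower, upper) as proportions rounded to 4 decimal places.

(0.0527, 0.1693)

SE₁ = √(p̂₁(1−p̂₁)/n₁) = √(0.7780·0.2220/1117) = 0.01243; SE₂ = √(0.6670·0.3330/622) = 0.01890.
Independent samples: SE of the difference = √(SE₁² + SE₂²) = √(0.0001545049 + 0.00035721) = 0.02262.
z* for 99% confidence is 2.576, so the margin of error is 2.576 × 0.02262 = 0.05827.
Point estimate p̂₁ − p̂₂ = 0.7780 − 0.6670 = 0.1110.
0.1110 ± 0.05827 → (0.0527, 0.1693).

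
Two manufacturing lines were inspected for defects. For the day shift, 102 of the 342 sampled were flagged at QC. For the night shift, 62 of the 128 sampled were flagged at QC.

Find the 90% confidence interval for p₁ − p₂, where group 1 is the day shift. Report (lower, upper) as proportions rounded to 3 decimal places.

(-0.269, -0.103)

First, p̂₁ = 102/342 = 0.2982; p̂₂ = 62/128 = 0.4844.
The two standard errors are √(0.2982×0.7018/342) = 0.02474 and √(0.4844×0.5156/128) = 0.04417.
Because the samples are independent, SE_diff = √(0.02474² + 0.04417²) = 0.05063.
Using z* = 1.645 for 90%, ME = 1.645 × 0.05063 = 0.08329.
p̂₁ − p̂₂ = -0.1862; interval -0.1862 ± 0.08329 gives (-0.269, -0.103).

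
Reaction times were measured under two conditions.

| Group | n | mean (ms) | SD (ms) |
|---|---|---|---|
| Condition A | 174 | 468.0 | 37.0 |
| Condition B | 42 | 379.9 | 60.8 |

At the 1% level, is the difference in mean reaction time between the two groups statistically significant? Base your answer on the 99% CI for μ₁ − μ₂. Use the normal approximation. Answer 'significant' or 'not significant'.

SE₁ = s₁/√n₁ = 37.0/√174 = 2.8050; SE₂ = 60.8/√42 = 9.3816.
Independent samples, unequal variances: SE_diff = √(SE₁² + SE₂²) = √(7.868025 + 88.01441856) = 9.7920.
z* = 2.576, so margin of error = 2.576 × 9.7920 = 25.2242.
Difference in means = 468.0 − 379.9 = 88.1000.
88.1000 ± 25.2242 → (62.8758, 113.3242).
The interval (62.8758, 113.3242) does not contain 0, so the difference is significant.

significant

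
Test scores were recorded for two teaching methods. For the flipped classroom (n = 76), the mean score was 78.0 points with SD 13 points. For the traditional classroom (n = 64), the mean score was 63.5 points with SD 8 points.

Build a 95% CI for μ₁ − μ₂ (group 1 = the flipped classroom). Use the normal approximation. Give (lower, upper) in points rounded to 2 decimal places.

Per-group SEs: s₁/√n₁ = 13/√76 = 1.4912, s₂/√n₂ = 8/√64 = 1.0000.
Unpooled SE of the difference: √(2.22367744 + 1.0) = 1.7955.
Margin of error = z* · SE = 1.960 × 1.7955 = 3.5192.
x̄₁ − x̄₂ = 78.0 − 63.5 = 14.5000.
CI: 14.5000 ± 3.5192 = (10.98, 18.02).

(10.98, 18.02)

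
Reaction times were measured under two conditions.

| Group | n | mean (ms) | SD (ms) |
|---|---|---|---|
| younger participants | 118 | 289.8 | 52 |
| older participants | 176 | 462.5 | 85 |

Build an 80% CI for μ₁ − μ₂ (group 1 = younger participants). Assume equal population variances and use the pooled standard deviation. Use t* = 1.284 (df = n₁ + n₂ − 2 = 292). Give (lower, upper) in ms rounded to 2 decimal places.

(-183.94, -161.46)

s_p = √[((n₁−1)s₁² + (n₂−1)s₂²)/(n₁+n₂−2)] = √[(117·52² + 175·85²)/292] = 73.5765.
SE = 73.5765·√(1/118 + 1/176) = 8.7542.
With t* = 1.284, margin = 1.284 × 8.7542 = 11.2404.
x̄₁ − x̄₂ = 289.8 − 462.5 = -172.7000; interval -172.7000 ± 11.2404 = (-183.94, -161.46).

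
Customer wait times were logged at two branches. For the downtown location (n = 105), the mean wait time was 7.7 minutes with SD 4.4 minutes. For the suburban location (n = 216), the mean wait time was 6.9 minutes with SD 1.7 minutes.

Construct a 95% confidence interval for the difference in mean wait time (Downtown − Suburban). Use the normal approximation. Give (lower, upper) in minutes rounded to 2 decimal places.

SE₁ = s₁/√n₁ = 4.4/√105 = 0.4294; SE₂ = 1.7/√216 = 0.1157.
Independent samples, unequal variances: SE_diff = √(SE₁² + SE₂²) = √(0.18438436 + 0.01338649) = 0.4447.
z* = 1.960, so margin of error = 1.960 × 0.4447 = 0.8716.
Difference in means = 7.7 − 6.9 = 0.8000.
0.8000 ± 0.8716 → (-0.07, 1.67).

(-0.07, 1.67)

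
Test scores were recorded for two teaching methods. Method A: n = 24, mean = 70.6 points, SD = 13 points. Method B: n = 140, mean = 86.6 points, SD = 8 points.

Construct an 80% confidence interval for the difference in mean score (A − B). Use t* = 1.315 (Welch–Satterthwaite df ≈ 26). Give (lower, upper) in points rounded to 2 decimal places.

(-19.60, -12.40)

Per-group SEs: s₁/√n₁ = 13/√24 = 2.6536, s₂/√n₂ = 8/√140 = 0.6761.
Unpooled SE of the difference: √(7.04159296 + 0.45711121) = 2.7384.
Margin of error = t* · SE = 1.315 × 2.7384 = 3.6010.
x̄₁ − x̄₂ = 70.6 − 86.6 = -16.0000.
CI: -16.0000 ± 3.6010 = (-19.60, -12.40).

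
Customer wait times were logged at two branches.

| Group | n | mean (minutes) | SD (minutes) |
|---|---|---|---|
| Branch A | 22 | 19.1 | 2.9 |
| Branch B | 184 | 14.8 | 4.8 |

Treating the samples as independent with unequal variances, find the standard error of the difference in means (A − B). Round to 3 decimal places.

0.712

SE₁ = s₁/√n₁ = 2.9/√22 = 0.6183; SE₂ = 4.8/√184 = 0.3539.
Independent samples, unequal variances: SE_diff = √(SE₁² + SE₂²) = √(0.38229489 + 0.12524521) = 0.7124.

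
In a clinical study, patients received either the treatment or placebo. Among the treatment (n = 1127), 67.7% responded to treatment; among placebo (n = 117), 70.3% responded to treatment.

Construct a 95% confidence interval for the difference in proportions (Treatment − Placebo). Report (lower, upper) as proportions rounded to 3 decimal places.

The two standard errors are √(0.6770×0.3230/1127) = 0.01393 and √(0.7030×0.2970/117) = 0.04224.
Because the samples are independent, SE_diff = √(0.01393² + 0.04224²) = 0.04448.
Using z* = 1.960 for 95%, ME = 1.960 × 0.04448 = 0.08718.
p̂₁ − p̂₂ = -0.0260; interval -0.0260 ± 0.08718 gives (-0.113, 0.061).

(-0.113, 0.061)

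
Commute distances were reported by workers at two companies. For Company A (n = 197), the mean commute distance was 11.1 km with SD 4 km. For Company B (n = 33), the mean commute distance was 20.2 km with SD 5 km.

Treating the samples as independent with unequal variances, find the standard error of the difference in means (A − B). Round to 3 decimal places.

Per-group SEs: s₁/√n₁ = 4/√197 = 0.2850, s₂/√n₂ = 5/√33 = 0.8704.
Unpooled SE of the difference: √(0.081225 + 0.75759616) = 0.9159.

0.916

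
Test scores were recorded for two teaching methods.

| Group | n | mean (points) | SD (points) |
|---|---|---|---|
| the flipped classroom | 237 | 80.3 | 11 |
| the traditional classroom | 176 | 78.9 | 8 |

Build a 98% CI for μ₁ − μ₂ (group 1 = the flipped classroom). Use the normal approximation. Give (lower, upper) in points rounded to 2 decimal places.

Standard errors of each mean: 11/√237 = 0.7145 and 8/√176 = 0.6030.
SE(x̄₁ − x̄₂) = √(0.7145² + 0.6030²) = 0.9349 for independent samples with unequal variances.
With z* = 2.326, the margin is 2.326 × 0.9349 = 2.1746.
x̄₁ − x̄₂ = 80.3 − 78.9 = 1.4000; the interval is 1.4000 ± 2.1746 = (-0.77, 3.57).

(-0.77, 3.57)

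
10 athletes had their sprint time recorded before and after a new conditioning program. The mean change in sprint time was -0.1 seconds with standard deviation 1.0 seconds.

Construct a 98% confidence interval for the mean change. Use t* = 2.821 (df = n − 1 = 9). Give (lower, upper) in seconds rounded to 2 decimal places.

This is a matched-pairs design, so SE = s_d/√n = 1.0/√10 = 0.3162.
Margin = 2.821 × 0.3162 = 0.8920; the interval is -0.1 ± 0.8920 = (-0.99, 0.79).

(-0.99, 0.79)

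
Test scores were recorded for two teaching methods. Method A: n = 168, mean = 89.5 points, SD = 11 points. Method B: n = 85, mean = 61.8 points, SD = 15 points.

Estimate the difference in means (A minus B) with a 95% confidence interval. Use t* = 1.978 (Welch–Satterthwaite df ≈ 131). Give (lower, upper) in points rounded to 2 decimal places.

(24.07, 31.33)

Per-group SEs: s₁/√n₁ = 11/√168 = 0.8487, s₂/√n₂ = 15/√85 = 1.6270.
Unpooled SE of the difference: √(0.72029169 + 2.647129) = 1.8351.
Margin of error = t* · SE = 1.978 × 1.8351 = 3.6298.
x̄₁ − x̄₂ = 89.5 − 61.8 = 27.7000.
CI: 27.7000 ± 3.6298 = (24.07, 31.33).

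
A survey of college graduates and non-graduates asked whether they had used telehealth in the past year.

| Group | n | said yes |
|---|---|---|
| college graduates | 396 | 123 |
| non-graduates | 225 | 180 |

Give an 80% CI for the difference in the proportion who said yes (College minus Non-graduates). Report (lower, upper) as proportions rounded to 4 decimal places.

(-0.5348, -0.4440)

p̂₁ = 123/396 = 0.3106 and p̂₂ = 180/225 = 0.8000.
SE₁ = √(p̂₁(1−p̂₁)/n₁) = √(0.3106·0.6894/396) = 0.02325; SE₂ = √(0.8000·0.2000/225) = 0.02667.
Independent samples: SE of the difference = √(SE₁² + SE₂²) = √(0.0005405625 + 0.0007112889) = 0.03538.
z* for 80% confidence is 1.282, so the margin of error is 1.282 × 0.03538 = 0.04536.
Point estimate p̂₁ − p̂₂ = 0.3106 − 0.8000 = -0.4894.
-0.4894 ± 0.04536 → (-0.5348, -0.4440).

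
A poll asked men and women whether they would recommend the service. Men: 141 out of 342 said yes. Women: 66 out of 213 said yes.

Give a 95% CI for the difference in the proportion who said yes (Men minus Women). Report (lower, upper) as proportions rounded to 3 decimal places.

(0.021, 0.184)

Sample proportions: 141/342 = 0.4123, 66/213 = 0.3099.
Each SE is √(p̂(1−p̂)/n): √(0.4123·0.5877/342) = 0.02662 and √(0.3099·0.6901/213) = 0.03169.
SE(p̂₁ − p̂₂) = √(SE₁² + SE₂²) = √(0.0007086244 + 0.0010042561) = 0.04139, since the two samples are independent.
At 95% confidence z* = 1.960; margin = 1.960 × 0.04139 = 0.08112.
The difference is 0.4123 − 0.3099 = 0.1024, so the interval is 0.1024 ± 0.08112 = (0.021, 0.184).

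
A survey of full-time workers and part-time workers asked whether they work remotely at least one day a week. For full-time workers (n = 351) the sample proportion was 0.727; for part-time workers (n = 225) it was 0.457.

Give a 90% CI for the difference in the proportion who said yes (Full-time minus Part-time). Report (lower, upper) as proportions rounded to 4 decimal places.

The two standard errors are √(0.7270×0.2730/351) = 0.02378 and √(0.4570×0.5430/225) = 0.03321.
Because the samples are independent, SE_diff = √(0.02378² + 0.03321²) = 0.04085.
Using z* = 1.645 for 90%, ME = 1.645 × 0.04085 = 0.06720.
p̂₁ − p̂₂ = 0.2700; interval 0.2700 ± 0.06720 gives (0.2028, 0.3372).

(0.2028, 0.3372)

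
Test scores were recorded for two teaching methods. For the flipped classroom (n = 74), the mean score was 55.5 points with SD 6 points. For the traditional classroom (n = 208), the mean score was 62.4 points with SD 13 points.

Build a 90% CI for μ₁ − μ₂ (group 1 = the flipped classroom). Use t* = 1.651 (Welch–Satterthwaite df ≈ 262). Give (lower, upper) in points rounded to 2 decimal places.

Per-group SEs: s₁/√n₁ = 6/√74 = 0.6975, s₂/√n₂ = 13/√208 = 0.9014.
Unpooled SE of the difference: √(0.48650625 + 0.81252196) = 1.1397.
Margin of error = t* · SE = 1.651 × 1.1397 = 1.8816.
x̄₁ − x̄₂ = 55.5 − 62.4 = -6.9000.
CI: -6.9000 ± 1.8816 = (-8.78, -5.02).

(-8.78, -5.02)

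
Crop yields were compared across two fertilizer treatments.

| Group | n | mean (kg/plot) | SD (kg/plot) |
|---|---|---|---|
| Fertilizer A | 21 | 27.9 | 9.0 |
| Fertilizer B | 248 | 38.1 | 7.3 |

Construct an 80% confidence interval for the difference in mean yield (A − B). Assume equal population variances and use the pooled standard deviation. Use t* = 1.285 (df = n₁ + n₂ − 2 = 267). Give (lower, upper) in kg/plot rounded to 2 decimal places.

s_p = √[((n₁−1)s₁² + (n₂−1)s₂²)/(n₁+n₂−2)] = √[(20·9.0² + 247·7.3²)/267] = 7.4408.
SE = 7.4408·√(1/21 + 1/248) = 1.6911.
With t* = 1.285, margin = 1.285 × 1.6911 = 2.1731.
x̄₁ − x̄₂ = 27.9 − 38.1 = -10.2000; interval -10.2000 ± 2.1731 = (-12.37, -8.03).

(-12.37, -8.03)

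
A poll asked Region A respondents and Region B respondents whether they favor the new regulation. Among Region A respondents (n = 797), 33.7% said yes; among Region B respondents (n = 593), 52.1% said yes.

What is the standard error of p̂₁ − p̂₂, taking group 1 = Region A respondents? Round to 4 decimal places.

0.0265

Each SE is √(p̂(1−p̂)/n): √(0.3370·0.6630/797) = 0.01674 and √(0.5210·0.4790/593) = 0.02051.
SE(p̂₁ − p̂₂) = √(SE₁² + SE₂²) = √(0.0002802276 + 0.0004206601) = 0.02647, since the two samples are independent.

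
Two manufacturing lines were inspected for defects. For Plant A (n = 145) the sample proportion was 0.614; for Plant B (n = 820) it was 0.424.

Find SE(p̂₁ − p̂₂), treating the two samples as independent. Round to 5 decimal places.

0.04396

The two standard errors are √(0.6140×0.3860/145) = 0.04043 and √(0.4240×0.5760/820) = 0.01726.
Because the samples are independent, SE_diff = √(0.04043² + 0.01726²) = 0.04396.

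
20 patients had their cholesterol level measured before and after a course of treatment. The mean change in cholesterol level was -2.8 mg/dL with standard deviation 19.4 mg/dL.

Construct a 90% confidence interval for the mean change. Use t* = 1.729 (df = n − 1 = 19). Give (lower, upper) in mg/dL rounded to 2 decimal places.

(-10.30, 4.70)

Paired design: SE = s_d/√n = 19.4/√20 = 4.3380.
t* = 1.729; margin of error = 1.729 × 4.3380 = 7.5004.
-2.8 ± 7.5004 → (-10.30, 4.70).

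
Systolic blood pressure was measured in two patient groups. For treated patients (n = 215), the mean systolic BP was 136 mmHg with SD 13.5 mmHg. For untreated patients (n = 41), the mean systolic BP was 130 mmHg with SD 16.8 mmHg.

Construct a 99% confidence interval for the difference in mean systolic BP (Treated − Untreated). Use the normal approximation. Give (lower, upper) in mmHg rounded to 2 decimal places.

(-1.16, 13.16)

Standard errors of each mean: 13.5/√215 = 0.9207 and 16.8/√41 = 2.6237.
SE(x̄₁ − x̄₂) = √(0.9207² + 2.6237²) = 2.7806 for independent samples with unequal variances.
With z* = 2.576, the margin is 2.576 × 2.7806 = 7.1628.
x̄₁ − x̄₂ = 136 − 130 = 6.0000; the interval is 6.0000 ± 7.1628 = (-1.16, 13.16).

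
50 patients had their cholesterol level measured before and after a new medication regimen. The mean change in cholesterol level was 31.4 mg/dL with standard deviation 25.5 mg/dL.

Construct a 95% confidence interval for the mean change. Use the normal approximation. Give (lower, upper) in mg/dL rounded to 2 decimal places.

(24.33, 38.47)

Paired design: SE = s_d/√n = 25.5/√50 = 3.6062.
z* = 1.960; margin of error = 1.960 × 3.6062 = 7.0682.
31.4 ± 7.0682 → (24.33, 38.47).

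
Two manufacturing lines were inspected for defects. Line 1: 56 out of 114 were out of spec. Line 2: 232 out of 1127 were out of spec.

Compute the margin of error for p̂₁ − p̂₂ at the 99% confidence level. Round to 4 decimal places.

0.1245

First, p̂₁ = 56/114 = 0.4912; p̂₂ = 232/1127 = 0.2059.
The two standard errors are √(0.4912×0.5088/114) = 0.04682 and √(0.2059×0.7941/1127) = 0.01204.
Because the samples are independent, SE_diff = √(0.04682² + 0.01204²) = 0.04834.
Using z* = 2.576 for 99%, ME = 2.576 × 0.04834 = 0.12452.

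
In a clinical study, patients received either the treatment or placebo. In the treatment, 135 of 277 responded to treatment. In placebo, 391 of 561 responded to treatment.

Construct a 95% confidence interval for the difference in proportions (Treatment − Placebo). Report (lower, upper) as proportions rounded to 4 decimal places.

(-0.2797, -0.1395)

First, p̂₁ = 135/277 = 0.4874; p̂₂ = 391/561 = 0.6970.
The two standard errors are √(0.4874×0.5126/277) = 0.03003 and √(0.6970×0.3030/561) = 0.01940.
Because the samples are independent, SE_diff = √(0.03003² + 0.01940²) = 0.03575.
Using z* = 1.960 for 95%, ME = 1.960 × 0.03575 = 0.07007.
p̂₁ − p̂₂ = -0.2096; interval -0.2096 ± 0.07007 gives (-0.2797, -0.1395).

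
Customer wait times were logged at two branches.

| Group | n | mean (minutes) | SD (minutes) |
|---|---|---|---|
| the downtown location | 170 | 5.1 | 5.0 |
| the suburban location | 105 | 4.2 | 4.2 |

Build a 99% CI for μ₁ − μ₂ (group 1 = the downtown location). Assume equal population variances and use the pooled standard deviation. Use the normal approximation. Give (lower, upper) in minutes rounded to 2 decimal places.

Pooled variance s_p² = [169·5.0² + 104·4.2²] / (170+105−2) = 22.1962, so s_p = 4.7113.
SE_diff = s_p·√(1/n₁ + 1/n₂) = 4.7113·√(1/170 + 1/105) = 0.5848.
z* = 2.576; margin = 2.576 × 0.5848 = 1.5064.
Difference = 5.1 − 4.2 = 0.9000.
0.9000 ± 1.5064 → (-0.61, 2.41).

(-0.61, 2.41)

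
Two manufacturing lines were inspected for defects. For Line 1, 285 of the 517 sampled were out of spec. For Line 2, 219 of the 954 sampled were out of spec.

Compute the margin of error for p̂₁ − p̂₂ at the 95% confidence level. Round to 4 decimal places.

p̂₁ = 285/517 = 0.5513 and p̂₂ = 219/954 = 0.2296.
SE₁ = √(p̂₁(1−p̂₁)/n₁) = √(0.5513·0.4487/517) = 0.02187; SE₂ = √(0.2296·0.7704/954) = 0.01362.
Independent samples: SE of the difference = √(SE₁² + SE₂²) = √(0.0004782969 + 0.0001855044) = 0.02576.
z* for 95% confidence is 1.960, so the margin of error is 1.960 × 0.02576 = 0.05049.

0.0505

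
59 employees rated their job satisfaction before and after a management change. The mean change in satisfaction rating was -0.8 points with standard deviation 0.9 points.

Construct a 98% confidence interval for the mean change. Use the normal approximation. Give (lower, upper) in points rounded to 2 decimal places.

(-1.07, -0.53)

This is a matched-pairs design, so SE = s_d/√n = 0.9/√59 = 0.1172.
Margin = 2.326 × 0.1172 = 0.2726; the interval is -0.8 ± 0.2726 = (-1.07, -0.53).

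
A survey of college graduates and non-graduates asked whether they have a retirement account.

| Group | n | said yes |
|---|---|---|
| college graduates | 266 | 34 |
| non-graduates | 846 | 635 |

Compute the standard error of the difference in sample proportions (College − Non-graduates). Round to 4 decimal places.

0.0253

Sample proportions: 34/266 = 0.1278, 635/846 = 0.7506.
Each SE is √(p̂(1−p̂)/n): √(0.1278·0.8722/266) = 0.02047 and √(0.7506·0.2494/846) = 0.01488.
SE(p̂₁ − p̂₂) = √(SE₁² + SE₂²) = √(0.0004190209 + 0.0002214144) = 0.02531, since the two samples are independent.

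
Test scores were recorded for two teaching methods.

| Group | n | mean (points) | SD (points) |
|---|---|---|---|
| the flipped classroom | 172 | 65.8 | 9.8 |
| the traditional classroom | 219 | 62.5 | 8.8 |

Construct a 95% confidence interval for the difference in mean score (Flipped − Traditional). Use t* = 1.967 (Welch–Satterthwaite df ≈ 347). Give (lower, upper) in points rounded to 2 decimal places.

Standard errors of each mean: 9.8/√172 = 0.7472 and 8.8/√219 = 0.5946.
SE(x̄₁ − x̄₂) = √(0.7472² + 0.5946²) = 0.9549 for independent samples with unequal variances.
With t* = 1.967, the margin is 1.967 × 0.9549 = 1.8783.
x̄₁ − x̄₂ = 65.8 − 62.5 = 3.3000; the interval is 3.3000 ± 1.8783 = (1.42, 5.18).

(1.42, 5.18)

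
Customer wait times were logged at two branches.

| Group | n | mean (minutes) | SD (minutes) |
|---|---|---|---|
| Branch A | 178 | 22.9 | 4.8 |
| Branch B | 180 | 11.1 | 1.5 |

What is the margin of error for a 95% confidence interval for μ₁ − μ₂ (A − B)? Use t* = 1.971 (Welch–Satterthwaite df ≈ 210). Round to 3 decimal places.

Per-group SEs: s₁/√n₁ = 4.8/√178 = 0.3598, s₂/√n₂ = 1.5/√180 = 0.1118.
Unpooled SE of the difference: √(0.12945604 + 0.01249924) = 0.3768.
Margin of error = t* · SE = 1.971 × 0.3768 = 0.7427.

0.743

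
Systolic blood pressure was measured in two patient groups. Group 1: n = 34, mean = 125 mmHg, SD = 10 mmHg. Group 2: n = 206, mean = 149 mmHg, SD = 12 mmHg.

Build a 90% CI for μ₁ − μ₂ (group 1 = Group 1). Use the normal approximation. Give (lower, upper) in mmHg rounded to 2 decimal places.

(-27.14, -20.86)

Per-group SEs: s₁/√n₁ = 10/√34 = 1.7150, s₂/√n₂ = 12/√206 = 0.8361.
Unpooled SE of the difference: √(2.941225 + 0.69906321) = 1.9080.
Margin of error = z* · SE = 1.645 × 1.9080 = 3.1387.
x̄₁ − x̄₂ = 125 − 149 = -24.0000.
CI: -24.0000 ± 3.1387 = (-27.14, -20.86).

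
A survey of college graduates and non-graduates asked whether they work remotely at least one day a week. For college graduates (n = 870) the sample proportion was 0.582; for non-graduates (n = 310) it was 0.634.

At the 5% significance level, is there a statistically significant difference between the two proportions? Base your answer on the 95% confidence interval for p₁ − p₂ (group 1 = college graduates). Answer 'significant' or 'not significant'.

SE₁ = √(p̂₁(1−p̂₁)/n₁) = √(0.5820·0.4180/870) = 0.01672; SE₂ = √(0.6340·0.3660/310) = 0.02736.
Independent samples: SE of the difference = √(SE₁² + SE₂²) = √(0.0002795584 + 0.0007485696) = 0.03206.
z* for 95% confidence is 1.960, so the margin of error is 1.960 × 0.03206 = 0.06284.
Point estimate p̂₁ − p̂₂ = 0.5820 − 0.6340 = -0.0520.
-0.0520 ± 0.06284 → (-0.11484, 0.01084).
The interval (-0.11484, 0.01084) contains 0, so the difference is not significant.

not significant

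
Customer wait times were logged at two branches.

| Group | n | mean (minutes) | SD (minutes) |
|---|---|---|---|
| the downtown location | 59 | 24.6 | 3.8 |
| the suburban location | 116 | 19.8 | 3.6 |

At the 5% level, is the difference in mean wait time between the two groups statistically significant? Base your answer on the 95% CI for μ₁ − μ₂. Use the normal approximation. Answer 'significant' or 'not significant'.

SE₁ = s₁/√n₁ = 3.8/√59 = 0.4947; SE₂ = 3.6/√116 = 0.3343.
Independent samples, unequal variances: SE_diff = √(SE₁² + SE₂²) = √(0.24472809 + 0.11175649) = 0.5971.
z* = 1.960, so margin of error = 1.960 × 0.5971 = 1.1703.
Difference in means = 24.6 − 19.8 = 4.8000.
4.8000 ± 1.1703 → (3.6297, 5.9703).
The interval (3.6297, 5.9703) does not contain 0, so the difference is significant.

significant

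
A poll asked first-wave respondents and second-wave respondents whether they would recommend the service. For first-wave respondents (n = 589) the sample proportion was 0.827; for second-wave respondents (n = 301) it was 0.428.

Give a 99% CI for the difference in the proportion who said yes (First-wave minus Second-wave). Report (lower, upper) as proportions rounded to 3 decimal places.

The two standard errors are √(0.8270×0.1730/589) = 0.01559 and √(0.4280×0.5720/301) = 0.02852.
Because the samples are independent, SE_diff = √(0.01559² + 0.02852²) = 0.03250.
Using z* = 2.576 for 99%, ME = 2.576 × 0.03250 = 0.08372.
p̂₁ − p̂₂ = 0.3990; interval 0.3990 ± 0.08372 gives (0.315, 0.483).

(0.315, 0.483)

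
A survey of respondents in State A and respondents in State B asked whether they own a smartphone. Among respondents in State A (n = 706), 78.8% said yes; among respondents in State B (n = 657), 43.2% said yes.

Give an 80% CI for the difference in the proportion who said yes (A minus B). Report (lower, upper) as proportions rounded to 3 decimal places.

The two standard errors are √(0.7880×0.2120/706) = 0.01538 and √(0.4320×0.5680/657) = 0.01933.
Because the samples are independent, SE_diff = √(0.01538² + 0.01933²) = 0.02470.
Using z* = 1.282 for 80%, ME = 1.282 × 0.02470 = 0.03167.
p̂₁ − p̂₂ = 0.3560; interval 0.3560 ± 0.03167 gives (0.324, 0.388).

(0.324, 0.388)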